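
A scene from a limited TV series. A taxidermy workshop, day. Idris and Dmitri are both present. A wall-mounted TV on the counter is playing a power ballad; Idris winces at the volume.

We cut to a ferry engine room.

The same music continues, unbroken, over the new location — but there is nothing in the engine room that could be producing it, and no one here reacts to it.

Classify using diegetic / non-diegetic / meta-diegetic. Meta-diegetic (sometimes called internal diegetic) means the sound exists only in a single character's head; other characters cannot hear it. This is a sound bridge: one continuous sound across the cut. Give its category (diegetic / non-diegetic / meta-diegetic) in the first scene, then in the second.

Scene one: a wall-mounted TV is an on-screen source and Idris reacts to it → diegetic.
Scene two: there is no source in the engine room and no one hears it — it's now underscore → non-diegetic.

diegetic, non-diegetic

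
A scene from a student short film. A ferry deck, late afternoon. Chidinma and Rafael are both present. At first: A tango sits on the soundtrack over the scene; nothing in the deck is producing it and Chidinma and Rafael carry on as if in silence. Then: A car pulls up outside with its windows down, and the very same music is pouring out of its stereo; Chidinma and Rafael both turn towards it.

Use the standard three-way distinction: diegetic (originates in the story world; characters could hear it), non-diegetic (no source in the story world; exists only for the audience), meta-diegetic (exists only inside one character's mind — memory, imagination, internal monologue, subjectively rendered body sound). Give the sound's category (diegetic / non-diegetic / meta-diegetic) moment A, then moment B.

non-diegetic, diegetic

Moment A: no in-world source exists and no character can hear it — underscore → non-diegetic.
Moment B: the car stereo is now a real source in the story world and the characters hear it → diegetic.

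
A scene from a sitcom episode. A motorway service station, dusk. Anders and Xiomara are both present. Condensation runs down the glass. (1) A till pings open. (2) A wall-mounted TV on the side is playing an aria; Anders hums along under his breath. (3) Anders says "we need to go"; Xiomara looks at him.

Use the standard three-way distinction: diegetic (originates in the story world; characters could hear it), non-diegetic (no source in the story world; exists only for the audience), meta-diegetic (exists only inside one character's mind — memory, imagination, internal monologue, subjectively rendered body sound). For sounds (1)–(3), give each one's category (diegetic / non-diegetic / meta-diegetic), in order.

diegetic, diegetic, diegetic

(1) is diegetic: the sound comes from a till physically present in the location.
(2) is diegetic: the music comes from an on-screen device that Anders responds to.
Sound (3): on-screen dialogue — Anders speaks and Xiomara is there to hear, so diegetic.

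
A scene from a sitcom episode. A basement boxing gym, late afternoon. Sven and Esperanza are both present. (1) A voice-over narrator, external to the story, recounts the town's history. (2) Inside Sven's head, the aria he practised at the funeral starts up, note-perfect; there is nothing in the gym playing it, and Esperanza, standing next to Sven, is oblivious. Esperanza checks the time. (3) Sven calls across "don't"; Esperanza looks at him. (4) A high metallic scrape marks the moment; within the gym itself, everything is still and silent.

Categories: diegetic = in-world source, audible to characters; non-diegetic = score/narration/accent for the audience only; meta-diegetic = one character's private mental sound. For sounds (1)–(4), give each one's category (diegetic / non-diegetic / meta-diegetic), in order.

(1) the narrator exists outside the story world, addressing only the audience → non-diegetic.
(2) is meta-diegetic: it lives in Sven's subjectivity, not in the gym.
Sound (3): on-screen dialogue — Sven speaks and Esperanza is there to hear, so diegetic.
(4) is non-diegetic: it's a sound-design accent with no in-world source; no one in the scene can hear it.

non-diegetic, meta-diegetic, diegetic, non-diegetic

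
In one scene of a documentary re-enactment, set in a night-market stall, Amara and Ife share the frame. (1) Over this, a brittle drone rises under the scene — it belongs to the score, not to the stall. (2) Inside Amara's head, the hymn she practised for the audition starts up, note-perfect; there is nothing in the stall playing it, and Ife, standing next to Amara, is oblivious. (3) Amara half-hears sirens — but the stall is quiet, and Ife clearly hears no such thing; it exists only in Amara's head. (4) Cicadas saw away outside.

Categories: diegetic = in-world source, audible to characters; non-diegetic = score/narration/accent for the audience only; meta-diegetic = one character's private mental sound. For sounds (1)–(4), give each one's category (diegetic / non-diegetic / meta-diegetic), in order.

non-diegetic, meta-diegetic, meta-diegetic, diegetic

Sound (1): score with no on-screen or off-screen source; it exists for the audience alone, so non-diegetic.
(2) remembered music, private to Amara — Ife is oblivious because it isn't in the room → meta-diegetic.
(3) is meta-diegetic: Amara alone 'hears' it — an imagined sound, not present in the space.
Sound (4): cicadas is part of the location's real environment, so diegetic.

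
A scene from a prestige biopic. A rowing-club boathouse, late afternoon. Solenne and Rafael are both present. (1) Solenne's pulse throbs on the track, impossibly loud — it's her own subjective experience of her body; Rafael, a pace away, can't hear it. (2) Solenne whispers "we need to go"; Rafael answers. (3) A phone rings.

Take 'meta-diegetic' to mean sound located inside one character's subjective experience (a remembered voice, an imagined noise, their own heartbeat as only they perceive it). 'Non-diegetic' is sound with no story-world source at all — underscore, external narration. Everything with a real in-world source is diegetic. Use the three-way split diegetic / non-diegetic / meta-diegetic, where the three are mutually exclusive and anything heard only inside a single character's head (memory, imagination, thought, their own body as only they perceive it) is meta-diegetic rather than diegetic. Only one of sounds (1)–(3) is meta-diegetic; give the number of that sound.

1

(1) a subjective body sound — Solenne's private perception, inaudible to Rafael → meta-diegetic.
(2) is diegetic: spoken by a character present in the story world.
(3) is diegetic: an in-world source (a phone); characters could hear it.
Only (1) is meta-diegetic.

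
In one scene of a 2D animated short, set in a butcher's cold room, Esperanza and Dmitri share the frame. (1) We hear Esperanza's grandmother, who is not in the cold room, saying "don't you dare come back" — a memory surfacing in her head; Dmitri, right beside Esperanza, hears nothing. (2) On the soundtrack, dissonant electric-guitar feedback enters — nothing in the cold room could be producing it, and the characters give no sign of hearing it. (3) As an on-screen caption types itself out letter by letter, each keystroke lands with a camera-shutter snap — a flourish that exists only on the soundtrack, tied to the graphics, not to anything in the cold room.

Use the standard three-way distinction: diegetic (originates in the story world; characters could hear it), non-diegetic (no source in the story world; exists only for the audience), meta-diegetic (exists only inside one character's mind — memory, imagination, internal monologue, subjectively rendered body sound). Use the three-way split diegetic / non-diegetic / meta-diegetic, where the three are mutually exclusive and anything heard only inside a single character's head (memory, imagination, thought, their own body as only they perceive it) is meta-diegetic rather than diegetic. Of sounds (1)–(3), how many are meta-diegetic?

Sound (1): it's Esperanza's recollection rendered as sound; the other character can't hear it, so meta-diegetic.
(2) nothing in the cold room produces it and the characters don't hear it — pure soundtrack → non-diegetic.
(3) sound married to a title/caption — outside the diegesis by definition → non-diegetic.
Meta-diegetic: (1) — that's 1.

1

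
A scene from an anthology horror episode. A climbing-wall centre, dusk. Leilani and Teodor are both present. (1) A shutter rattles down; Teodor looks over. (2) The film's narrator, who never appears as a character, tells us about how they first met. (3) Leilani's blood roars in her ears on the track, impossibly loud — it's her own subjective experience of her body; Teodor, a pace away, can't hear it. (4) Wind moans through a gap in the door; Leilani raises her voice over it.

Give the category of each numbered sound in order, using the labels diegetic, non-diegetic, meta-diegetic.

(1) is diegetic: a shutter is a real object/event in the scene's world.
Sound (2): commentary laid over the scene from outside the fiction, so non-diegetic.
Sound (3): a subjective body sound — Leilani's private perception, inaudible to Teodor, so meta-diegetic.
Sound (4): it's the actual ambient sound of the location, so diegetic.

diegetic, non-diegetic, meta-diegetic, diegetic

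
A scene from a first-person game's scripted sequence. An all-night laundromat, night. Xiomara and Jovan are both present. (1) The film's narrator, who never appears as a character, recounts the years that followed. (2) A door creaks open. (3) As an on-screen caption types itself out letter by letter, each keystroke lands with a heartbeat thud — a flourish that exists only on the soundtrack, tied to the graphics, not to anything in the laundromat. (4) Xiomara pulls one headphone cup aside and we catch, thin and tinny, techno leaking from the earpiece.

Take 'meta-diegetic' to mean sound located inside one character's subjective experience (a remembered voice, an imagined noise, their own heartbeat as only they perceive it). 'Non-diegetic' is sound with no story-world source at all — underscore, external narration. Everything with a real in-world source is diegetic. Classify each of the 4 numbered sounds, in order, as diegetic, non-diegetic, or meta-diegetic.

non-diegetic, diegetic, non-diegetic, diegetic

Sound (1): commentary laid over the scene from outside the fiction, so non-diegetic.
(2) is diegetic: an in-world source (a door); characters could hear it.
(3) it accompanies on-screen graphics, not anything inside the story world → non-diegetic.
(4) is diegetic: the headphones are an on-screen source.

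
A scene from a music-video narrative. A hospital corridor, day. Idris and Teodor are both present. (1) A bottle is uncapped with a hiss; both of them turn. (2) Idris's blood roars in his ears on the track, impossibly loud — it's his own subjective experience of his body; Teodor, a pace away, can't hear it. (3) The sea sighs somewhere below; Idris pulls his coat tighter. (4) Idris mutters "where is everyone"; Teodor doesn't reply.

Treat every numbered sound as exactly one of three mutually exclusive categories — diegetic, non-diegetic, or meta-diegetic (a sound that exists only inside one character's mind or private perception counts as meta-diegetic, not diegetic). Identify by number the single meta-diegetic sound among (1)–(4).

Sound (1): an in-world source (a bottle); characters could hear it, so diegetic.
Sound (2): point-of-audition from inside Idris's body; not a sound in the room, so meta-diegetic.
(3) is diegetic: it's the actual ambient sound of the location.
(4) Idris is a character speaking aloud in the scene → diegetic.
Only (2) is meta-diegetic.

2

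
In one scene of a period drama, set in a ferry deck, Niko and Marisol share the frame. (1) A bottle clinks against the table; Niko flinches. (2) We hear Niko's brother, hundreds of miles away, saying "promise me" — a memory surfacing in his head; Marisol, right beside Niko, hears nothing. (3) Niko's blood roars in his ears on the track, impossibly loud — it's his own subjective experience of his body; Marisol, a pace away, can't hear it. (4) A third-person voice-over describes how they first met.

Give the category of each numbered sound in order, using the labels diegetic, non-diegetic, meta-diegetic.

diegetic, meta-diegetic, meta-diegetic, non-diegetic

Sound (1): a bottle is a real object/event in the scene's world, so diegetic.
(2) the voice is a memory playing only inside Niko's mind; Marisol can't hear it → meta-diegetic.
Sound (3): a subjective body sound — Niko's private perception, inaudible to Marisol, so meta-diegetic.
Sound (4): commentary laid over the scene from outside the fiction, so non-diegetic.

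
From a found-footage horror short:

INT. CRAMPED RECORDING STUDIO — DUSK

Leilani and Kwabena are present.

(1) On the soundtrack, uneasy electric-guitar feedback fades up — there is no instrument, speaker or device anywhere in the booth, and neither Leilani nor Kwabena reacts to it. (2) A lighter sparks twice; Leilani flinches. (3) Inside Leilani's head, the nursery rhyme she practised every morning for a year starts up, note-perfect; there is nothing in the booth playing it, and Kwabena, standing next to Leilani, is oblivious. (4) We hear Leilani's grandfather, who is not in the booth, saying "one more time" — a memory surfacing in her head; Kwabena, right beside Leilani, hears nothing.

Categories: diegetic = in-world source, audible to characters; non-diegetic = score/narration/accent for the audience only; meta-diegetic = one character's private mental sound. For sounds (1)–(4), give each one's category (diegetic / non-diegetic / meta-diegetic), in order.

non-diegetic, diegetic, meta-diegetic, meta-diegetic

(1) is non-diegetic: score with no on-screen or off-screen source; it exists for the audience alone.
(2) an in-world source (a lighter); characters could hear it → diegetic.
(3) remembered music, private to Leilani — Kwabena is oblivious because it isn't in the room → meta-diegetic.
Sound (4): a remembered line, private to Leilani — not present in the room, not audible to Kwabena, so meta-diegetic.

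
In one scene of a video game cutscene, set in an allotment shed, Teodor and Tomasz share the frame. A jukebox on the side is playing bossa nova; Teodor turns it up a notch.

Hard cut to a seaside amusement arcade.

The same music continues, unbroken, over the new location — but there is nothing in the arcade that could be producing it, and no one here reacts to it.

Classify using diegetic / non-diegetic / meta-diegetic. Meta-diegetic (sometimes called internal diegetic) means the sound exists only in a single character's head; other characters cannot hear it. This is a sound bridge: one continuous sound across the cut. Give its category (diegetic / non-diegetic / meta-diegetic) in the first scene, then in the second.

Scene one: a jukebox is an on-screen source and Teodor reacts to it → diegetic.
Scene two: there is no source in the arcade and no one hears it — it's now underscore → non-diegetic.

diegetic, non-diegetic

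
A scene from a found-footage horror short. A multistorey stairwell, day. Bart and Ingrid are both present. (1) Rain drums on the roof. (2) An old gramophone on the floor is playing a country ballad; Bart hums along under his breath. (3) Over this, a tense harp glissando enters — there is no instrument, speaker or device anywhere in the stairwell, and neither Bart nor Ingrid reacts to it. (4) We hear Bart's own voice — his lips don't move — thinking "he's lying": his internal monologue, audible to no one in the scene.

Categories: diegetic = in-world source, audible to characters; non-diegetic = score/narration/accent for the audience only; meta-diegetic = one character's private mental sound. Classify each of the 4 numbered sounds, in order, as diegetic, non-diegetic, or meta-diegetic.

(1) it's the actual ambient sound of the location → diegetic.
Sound (2): the music comes from an on-screen device that Bart responds to, so diegetic.
(3) nothing in the stairwell produces it and the characters don't hear it — pure soundtrack → non-diegetic.
Sound (4): internal monologue — inside Bart's mind, not spoken into the scene, so meta-diegetic.

diegetic, diegetic, non-diegetic, meta-diegetic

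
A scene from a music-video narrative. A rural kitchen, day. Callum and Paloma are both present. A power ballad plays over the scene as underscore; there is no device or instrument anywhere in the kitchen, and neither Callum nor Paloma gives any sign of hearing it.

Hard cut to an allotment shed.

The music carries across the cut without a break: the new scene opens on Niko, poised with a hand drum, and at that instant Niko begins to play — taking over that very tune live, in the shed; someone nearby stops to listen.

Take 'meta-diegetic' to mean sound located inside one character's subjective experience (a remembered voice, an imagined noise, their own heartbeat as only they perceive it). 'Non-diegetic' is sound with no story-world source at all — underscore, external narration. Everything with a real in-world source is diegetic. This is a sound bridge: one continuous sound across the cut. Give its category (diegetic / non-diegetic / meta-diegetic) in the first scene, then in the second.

non-diegetic, diegetic

Scene one: there's no in-world source anywhere and no character hears it — underscore for the audience only → non-diegetic.
Scene two: from the moment Niko starts playing, the tune is being performed on a hand drum inside the story world and another character hears it → diegetic.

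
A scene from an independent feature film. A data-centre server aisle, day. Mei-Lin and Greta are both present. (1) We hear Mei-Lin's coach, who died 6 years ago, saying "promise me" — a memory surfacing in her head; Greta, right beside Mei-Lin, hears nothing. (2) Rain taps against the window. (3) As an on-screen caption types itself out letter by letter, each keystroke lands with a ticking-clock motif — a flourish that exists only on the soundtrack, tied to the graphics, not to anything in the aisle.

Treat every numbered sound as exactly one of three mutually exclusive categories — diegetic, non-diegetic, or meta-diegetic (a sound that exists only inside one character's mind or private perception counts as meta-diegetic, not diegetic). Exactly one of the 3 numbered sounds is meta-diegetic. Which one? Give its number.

(1) is meta-diegetic: the voice is a memory playing only inside Mei-Lin's mind; Greta can't hear it.
(2) is diegetic: ambient/room sound belonging to the story's physical space.
Sound (3): it accompanies on-screen graphics, not anything inside the story world, so non-diegetic.
Only (1) is meta-diegetic.

1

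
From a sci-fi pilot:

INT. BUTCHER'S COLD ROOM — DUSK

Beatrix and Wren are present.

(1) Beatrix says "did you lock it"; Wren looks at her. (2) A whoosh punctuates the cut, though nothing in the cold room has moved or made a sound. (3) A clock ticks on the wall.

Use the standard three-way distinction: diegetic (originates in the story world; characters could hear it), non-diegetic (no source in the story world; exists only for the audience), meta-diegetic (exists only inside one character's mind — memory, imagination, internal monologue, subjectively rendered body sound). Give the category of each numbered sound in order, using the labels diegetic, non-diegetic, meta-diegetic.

(1) is diegetic: spoken by a character present in the story world.
(2) is non-diegetic: an editorial stinger — it belongs to the cut, not the story world.
Sound (3): a clock is a real object/event in the scene's world, so diegetic.

diegetic, non-diegetic, diegetic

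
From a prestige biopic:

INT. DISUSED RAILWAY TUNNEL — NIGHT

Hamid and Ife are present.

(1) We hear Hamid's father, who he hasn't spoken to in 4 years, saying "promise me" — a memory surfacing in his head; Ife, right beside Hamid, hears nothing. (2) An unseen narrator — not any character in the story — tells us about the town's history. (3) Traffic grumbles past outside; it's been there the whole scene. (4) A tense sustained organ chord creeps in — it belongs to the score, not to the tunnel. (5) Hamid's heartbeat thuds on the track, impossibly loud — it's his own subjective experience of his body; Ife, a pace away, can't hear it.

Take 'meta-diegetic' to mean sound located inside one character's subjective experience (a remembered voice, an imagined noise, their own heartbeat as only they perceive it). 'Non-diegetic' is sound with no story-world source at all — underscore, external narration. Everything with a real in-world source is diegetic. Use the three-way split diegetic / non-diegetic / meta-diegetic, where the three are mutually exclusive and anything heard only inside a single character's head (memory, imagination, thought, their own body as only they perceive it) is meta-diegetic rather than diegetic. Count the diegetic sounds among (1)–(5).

1

(1) the voice is a memory playing only inside Hamid's mind; Ife can't hear it → meta-diegetic.
(2) is non-diegetic: external voice-over — not a character, not heard by anyone in the scene.
(3) is diegetic: ambient/room sound belonging to the story's physical space.
(4) nothing in the tunnel produces it and the characters don't hear it — pure soundtrack → non-diegetic.
(5) point-of-audition from inside Hamid's body; not a sound in the room → meta-diegetic.
Diegetic: (3) — that's 1.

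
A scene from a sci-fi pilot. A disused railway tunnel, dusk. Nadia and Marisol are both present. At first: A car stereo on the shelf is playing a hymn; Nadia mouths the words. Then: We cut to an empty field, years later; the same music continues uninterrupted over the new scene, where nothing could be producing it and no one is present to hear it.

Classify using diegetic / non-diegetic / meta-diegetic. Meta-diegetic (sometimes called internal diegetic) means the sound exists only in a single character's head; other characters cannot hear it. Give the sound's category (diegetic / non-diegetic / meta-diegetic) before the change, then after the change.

diegetic, non-diegetic

Before the change: a car stereo is a real in-scene source and Nadia reacts to it → diegetic.
After the change: there is no longer any in-world source and no one can hear it — it has become underscore → non-diegetic.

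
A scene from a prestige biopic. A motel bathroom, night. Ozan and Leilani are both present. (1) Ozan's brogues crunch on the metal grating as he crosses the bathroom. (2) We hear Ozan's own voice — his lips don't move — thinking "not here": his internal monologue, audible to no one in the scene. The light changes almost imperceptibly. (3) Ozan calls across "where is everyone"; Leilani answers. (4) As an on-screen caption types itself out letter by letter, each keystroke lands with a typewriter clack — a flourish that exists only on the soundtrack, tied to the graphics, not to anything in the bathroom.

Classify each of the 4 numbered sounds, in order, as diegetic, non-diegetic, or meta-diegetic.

(1) is diegetic: it's the physical sound of Ozan moving in the space.
Sound (2): internal monologue — inside Ozan's mind, not spoken into the scene, so meta-diegetic.
(3) Ozan is a character speaking aloud in the scene → diegetic.
(4) sound married to a title/caption — outside the diegesis by definition → non-diegetic.

diegetic, meta-diegetic, diegetic, non-diegetic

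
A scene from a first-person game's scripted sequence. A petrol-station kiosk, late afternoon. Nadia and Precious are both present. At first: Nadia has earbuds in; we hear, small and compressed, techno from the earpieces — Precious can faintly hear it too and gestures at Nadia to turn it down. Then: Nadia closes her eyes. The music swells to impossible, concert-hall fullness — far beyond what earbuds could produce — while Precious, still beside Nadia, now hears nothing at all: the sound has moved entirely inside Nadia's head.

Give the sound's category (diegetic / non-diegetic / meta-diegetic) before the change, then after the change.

Before the change: the earbuds are a physical source both characters can hear → diegetic.
After the change: the music now exists only as Nadia's subjective experience; Precious can no longer hear it → meta-diegetic.

diegetic, meta-diegetic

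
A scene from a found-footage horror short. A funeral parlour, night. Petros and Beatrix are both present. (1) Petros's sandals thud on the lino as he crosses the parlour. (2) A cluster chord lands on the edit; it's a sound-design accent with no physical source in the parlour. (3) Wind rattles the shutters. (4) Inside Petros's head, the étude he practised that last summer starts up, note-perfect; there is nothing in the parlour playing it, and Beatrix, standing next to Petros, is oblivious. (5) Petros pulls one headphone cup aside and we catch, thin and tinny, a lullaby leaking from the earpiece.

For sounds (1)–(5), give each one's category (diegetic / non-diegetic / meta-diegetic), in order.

Sound (1): it's the physical sound of Petros moving in the space, so diegetic.
Sound (2): an editorial stinger — it belongs to the cut, not the story world, so non-diegetic.
(3) ambient/room sound belonging to the story's physical space → diegetic.
Sound (4): the music is a memory playing inside Petros's mind alone; no real-world source, Beatrix can't hear it, so meta-diegetic.
(5) it's leaking from a physical pair of headphones in the scene → diegetic.

diegetic, non-diegetic, diegetic, meta-diegetic, diegetic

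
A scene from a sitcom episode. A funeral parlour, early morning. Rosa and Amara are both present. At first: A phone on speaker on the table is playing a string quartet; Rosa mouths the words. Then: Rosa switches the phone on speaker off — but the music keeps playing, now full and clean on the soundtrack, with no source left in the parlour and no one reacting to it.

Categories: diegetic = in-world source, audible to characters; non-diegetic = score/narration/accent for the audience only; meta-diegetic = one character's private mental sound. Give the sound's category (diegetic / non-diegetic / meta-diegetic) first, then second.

diegetic, non-diegetic

First: a phone on speaker is a real in-scene source and Rosa reacts to it → diegetic.
Second: there is no longer any in-world source and no one can hear it — it has become underscore → non-diegetic.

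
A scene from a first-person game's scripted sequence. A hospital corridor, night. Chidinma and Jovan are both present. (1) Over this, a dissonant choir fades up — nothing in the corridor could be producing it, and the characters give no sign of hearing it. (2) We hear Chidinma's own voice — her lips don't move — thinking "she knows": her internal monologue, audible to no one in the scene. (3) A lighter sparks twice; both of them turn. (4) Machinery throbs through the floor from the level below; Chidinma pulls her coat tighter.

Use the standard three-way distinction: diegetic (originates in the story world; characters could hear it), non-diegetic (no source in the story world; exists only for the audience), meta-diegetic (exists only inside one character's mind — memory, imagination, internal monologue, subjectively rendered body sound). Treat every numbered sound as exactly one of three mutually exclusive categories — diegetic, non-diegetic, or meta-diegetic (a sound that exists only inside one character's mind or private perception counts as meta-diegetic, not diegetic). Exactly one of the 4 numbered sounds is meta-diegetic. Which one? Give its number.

2

(1) score with no on-screen or off-screen source; it exists for the audience alone → non-diegetic.
Sound (2): it's Chidinma's unspoken thought, heard only by the audience via her subjectivity, so meta-diegetic.
Sound (3): the sound comes from a lighter physically present in the location, so diegetic.
(4) is diegetic: it's the actual ambient sound of the location.
Only (2) is meta-diegetic.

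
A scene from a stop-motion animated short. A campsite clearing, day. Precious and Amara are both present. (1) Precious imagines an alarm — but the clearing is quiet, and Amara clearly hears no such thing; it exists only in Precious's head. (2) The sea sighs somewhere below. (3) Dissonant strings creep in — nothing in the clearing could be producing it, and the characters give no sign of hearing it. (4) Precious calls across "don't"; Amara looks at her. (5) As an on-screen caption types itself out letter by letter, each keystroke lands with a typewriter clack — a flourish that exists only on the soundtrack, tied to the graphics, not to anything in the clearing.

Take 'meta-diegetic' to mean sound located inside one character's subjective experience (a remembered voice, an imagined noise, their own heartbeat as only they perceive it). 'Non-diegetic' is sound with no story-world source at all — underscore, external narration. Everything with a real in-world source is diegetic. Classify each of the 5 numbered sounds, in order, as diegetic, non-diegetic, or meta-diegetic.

meta-diegetic, diegetic, non-diegetic, diegetic, non-diegetic

(1) is meta-diegetic: subjective to Precious: the clearing is silent and Amara hears nothing.
(2) is diegetic: the sea is part of the location's real environment.
(3) it has no source in the story world and no character can hear it — it's underscore → non-diegetic.
(4) spoken by a character present in the story world → diegetic.
(5) is non-diegetic: sound married to a title/caption — outside the diegesis by definition.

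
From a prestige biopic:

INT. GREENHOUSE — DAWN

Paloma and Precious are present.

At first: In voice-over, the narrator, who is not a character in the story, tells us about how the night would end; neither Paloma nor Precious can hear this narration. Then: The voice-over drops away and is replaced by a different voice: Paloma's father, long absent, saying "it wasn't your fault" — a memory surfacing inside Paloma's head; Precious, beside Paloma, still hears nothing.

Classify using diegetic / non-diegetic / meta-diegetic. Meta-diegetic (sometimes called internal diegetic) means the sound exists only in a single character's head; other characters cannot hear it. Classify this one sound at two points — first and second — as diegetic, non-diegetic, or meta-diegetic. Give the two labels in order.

non-diegetic, meta-diegetic

First: the external narrator addresses only the audience — outside the story world → non-diegetic.
Second: the replacement voice is a memory inside Paloma's mind specifically → meta-diegetic.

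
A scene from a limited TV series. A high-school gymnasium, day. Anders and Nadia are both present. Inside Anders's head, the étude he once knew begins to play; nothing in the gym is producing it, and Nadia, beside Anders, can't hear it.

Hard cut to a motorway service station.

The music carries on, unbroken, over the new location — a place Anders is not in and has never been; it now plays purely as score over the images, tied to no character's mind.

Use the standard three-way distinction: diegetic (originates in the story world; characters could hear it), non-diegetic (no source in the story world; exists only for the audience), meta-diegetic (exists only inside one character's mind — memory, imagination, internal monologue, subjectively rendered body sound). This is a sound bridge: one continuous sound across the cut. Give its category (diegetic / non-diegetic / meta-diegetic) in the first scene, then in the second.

meta-diegetic, non-diegetic

Scene one: the music exists only inside Anders's mind; Nadia can't hear it → meta-diegetic.
Scene two: it's detached from Anders entirely and plays over unrelated images with no in-world source — conventional underscore → non-diegetic.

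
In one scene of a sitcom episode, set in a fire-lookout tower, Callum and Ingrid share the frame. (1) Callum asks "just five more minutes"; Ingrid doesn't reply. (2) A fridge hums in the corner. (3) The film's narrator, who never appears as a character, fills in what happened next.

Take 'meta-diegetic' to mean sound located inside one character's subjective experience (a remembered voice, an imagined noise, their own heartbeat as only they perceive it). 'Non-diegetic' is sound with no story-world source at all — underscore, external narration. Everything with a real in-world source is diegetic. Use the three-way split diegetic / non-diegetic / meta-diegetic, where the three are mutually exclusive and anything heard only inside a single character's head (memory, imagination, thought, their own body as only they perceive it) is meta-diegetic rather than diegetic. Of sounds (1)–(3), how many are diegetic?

2

(1) is diegetic: Callum is a character speaking aloud in the scene.
(2) is diegetic: it's the actual ambient sound of the location.
Sound (3): external voice-over — not a character, not heard by anyone in the scene, so non-diegetic.
So 2 of the 3 are diegetic: (1), (2).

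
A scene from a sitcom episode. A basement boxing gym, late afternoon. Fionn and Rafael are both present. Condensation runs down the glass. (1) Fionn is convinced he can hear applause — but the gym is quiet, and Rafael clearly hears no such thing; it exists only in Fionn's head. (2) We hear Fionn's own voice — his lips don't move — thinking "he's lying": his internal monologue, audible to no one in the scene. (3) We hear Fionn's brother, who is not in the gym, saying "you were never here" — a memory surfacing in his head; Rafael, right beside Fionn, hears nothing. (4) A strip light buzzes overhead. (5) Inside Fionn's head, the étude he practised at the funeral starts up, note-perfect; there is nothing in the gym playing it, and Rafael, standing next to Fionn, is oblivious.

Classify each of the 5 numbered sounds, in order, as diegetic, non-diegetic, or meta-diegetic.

meta-diegetic, meta-diegetic, meta-diegetic, diegetic, meta-diegetic

(1) is meta-diegetic: the sound is imagined by Fionn; nothing in the story world is producing it and Rafael can't hear it.
(2) is meta-diegetic: it's Fionn's unspoken thought, heard only by the audience via his subjectivity.
Sound (3): it's Fionn's recollection rendered as sound; the other character can't hear it, so meta-diegetic.
Sound (4): it's the actual ambient sound of the location, so diegetic.
Sound (5): it lives in Fionn's subjectivity, not in the gym, so meta-diegetic.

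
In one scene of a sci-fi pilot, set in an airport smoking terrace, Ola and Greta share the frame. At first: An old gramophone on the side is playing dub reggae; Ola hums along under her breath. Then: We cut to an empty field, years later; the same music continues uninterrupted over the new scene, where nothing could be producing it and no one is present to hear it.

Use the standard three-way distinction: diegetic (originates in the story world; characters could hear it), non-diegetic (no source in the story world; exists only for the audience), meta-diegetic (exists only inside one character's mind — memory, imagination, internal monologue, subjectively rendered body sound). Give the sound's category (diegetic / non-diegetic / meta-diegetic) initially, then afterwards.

diegetic, non-diegetic

Initially: an old gramophone is a real in-scene source and Ola reacts to it → diegetic.
Afterwards: there is no longer any in-world source and no one can hear it — it has become underscore → non-diegetic.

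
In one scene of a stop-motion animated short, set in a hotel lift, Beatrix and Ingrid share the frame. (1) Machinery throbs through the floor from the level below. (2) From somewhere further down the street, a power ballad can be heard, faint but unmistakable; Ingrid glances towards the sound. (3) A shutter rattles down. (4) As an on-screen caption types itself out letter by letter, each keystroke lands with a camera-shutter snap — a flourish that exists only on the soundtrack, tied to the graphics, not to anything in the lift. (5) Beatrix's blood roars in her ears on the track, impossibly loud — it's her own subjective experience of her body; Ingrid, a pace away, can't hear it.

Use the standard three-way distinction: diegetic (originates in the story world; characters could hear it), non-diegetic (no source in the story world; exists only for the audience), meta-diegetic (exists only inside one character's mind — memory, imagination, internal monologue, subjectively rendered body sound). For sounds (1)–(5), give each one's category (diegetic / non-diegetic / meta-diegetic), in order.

(1) is diegetic: machinery is part of the location's real environment.
Sound (2): off-screen diegetic: the source is out of frame but still in the story's space, so diegetic.
(3) is diegetic: an in-world source (a shutter); characters could hear it.
(4) it accompanies on-screen graphics, not anything inside the story world → non-diegetic.
(5) is meta-diegetic: a subjective body sound — Beatrix's private perception, inaudible to Ingrid.

diegetic, diegetic, diegetic, non-diegetic, meta-diegetic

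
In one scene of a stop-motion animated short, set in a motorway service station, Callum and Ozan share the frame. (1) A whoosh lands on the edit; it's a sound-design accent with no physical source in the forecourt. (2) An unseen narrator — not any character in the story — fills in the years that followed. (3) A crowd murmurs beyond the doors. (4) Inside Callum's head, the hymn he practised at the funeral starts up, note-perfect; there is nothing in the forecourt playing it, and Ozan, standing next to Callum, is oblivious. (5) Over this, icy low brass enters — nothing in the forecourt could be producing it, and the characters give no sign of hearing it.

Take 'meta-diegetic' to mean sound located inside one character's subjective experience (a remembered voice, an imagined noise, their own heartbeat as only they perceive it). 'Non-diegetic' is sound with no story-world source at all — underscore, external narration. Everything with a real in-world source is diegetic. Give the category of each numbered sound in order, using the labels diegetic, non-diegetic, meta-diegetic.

(1) nothing in the scene produces it; it's an accent added for the audience → non-diegetic.
(2) is non-diegetic: external voice-over — not a character, not heard by anyone in the scene.
(3) is diegetic: a crowd is part of the location's real environment.
(4) is meta-diegetic: remembered music, private to Callum — Ozan is oblivious because it isn't in the room.
(5) is non-diegetic: score with no on-screen or off-screen source; it exists for the audience alone.

non-diegetic, non-diegetic, diegetic, meta-diegetic, non-diegetic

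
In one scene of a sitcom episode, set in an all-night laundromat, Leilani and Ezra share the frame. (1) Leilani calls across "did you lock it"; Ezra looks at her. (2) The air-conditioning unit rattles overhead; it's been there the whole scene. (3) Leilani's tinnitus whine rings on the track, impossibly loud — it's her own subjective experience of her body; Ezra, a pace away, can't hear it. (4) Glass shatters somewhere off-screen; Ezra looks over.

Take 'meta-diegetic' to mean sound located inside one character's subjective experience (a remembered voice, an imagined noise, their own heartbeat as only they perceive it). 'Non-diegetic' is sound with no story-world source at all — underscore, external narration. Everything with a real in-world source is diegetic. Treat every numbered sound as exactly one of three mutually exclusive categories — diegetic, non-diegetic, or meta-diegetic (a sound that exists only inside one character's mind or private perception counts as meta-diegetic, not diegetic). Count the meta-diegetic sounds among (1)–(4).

Sound (1): spoken by a character present in the story world, so diegetic.
(2) it's the actual ambient sound of the location → diegetic.
(3) is meta-diegetic: point-of-audition from inside Leilani's body; not a sound in the room.
(4) is diegetic: an in-world source (glass); characters could hear it.
So 1 of the 4 is meta-diegetic: (3).

1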